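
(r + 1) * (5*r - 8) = 5*r^2 - 3*r - 8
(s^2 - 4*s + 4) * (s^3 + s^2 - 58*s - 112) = s^5 - 3*s^4 - 58*s^3 + 124*s^2 + 216*s - 448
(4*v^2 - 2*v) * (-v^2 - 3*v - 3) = -4*v^4 - 10*v^3 - 6*v^2 + 6*v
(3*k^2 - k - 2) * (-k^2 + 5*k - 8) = -3*k^4 + 16*k^3 - 27*k^2 - 2*k + 16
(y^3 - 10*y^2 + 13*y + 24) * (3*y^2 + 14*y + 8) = 3*y^5 - 16*y^4 - 93*y^3 + 174*y^2 + 440*y + 192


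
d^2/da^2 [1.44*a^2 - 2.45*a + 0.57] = 2.88000000000000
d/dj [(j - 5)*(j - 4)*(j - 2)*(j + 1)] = 4*j^3 - 30*j^2 + 54*j - 2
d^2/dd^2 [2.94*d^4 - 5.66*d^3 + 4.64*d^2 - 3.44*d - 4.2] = 35.28*d^2 - 33.96*d + 9.28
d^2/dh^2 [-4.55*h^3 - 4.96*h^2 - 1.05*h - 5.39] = -27.3*h - 9.92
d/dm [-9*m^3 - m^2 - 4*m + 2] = -27*m^2 - 2*m - 4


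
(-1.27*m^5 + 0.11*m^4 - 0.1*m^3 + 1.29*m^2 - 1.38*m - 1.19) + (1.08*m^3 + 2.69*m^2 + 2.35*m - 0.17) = -1.27*m^5 + 0.11*m^4 + 0.98*m^3 + 3.98*m^2 + 0.97*m - 1.36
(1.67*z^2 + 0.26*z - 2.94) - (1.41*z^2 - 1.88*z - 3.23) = 0.26*z^2 + 2.14*z + 0.29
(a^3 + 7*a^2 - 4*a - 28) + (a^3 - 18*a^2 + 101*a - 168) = 2*a^3 - 11*a^2 + 97*a - 196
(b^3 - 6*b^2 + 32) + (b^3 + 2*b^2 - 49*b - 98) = 2*b^3 - 4*b^2 - 49*b - 66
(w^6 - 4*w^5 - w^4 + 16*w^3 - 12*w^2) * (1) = w^6 - 4*w^5 - w^4 + 16*w^3 - 12*w^2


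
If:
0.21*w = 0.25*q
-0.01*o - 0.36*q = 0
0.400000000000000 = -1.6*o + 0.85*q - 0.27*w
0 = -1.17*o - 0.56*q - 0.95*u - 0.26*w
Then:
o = -0.25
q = 0.01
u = 0.30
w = 0.01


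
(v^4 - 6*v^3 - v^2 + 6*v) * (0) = 0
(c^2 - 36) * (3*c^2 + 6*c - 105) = 3*c^4 + 6*c^3 - 213*c^2 - 216*c + 3780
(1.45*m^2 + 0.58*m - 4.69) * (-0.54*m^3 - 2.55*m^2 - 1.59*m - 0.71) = -0.783*m^5 - 4.0107*m^4 - 1.2519*m^3 + 10.0078*m^2 + 7.0453*m + 3.3299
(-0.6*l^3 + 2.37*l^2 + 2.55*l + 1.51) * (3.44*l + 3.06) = -2.064*l^4 + 6.3168*l^3 + 16.0242*l^2 + 12.9974*l + 4.6206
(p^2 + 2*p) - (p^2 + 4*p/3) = 2*p/3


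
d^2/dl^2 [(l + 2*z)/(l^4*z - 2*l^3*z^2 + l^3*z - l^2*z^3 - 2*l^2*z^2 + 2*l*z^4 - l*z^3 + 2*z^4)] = 2*((l + 2*z)*(-4*l^3 + 6*l^2*z - 3*l^2 + 2*l*z^2 + 4*l*z - 2*z^3 + z^2)^2 + (-4*l^3 + 6*l^2*z - 3*l^2 + 2*l*z^2 + 4*l*z - 2*z^3 + z^2 + (l + 2*z)*(-6*l^2 + 6*l*z - 3*l + z^2 + 2*z))*(l^4 - 2*l^3*z + l^3 - l^2*z^2 - 2*l^2*z + 2*l*z^3 - l*z^2 + 2*z^3))/(z*(l^4 - 2*l^3*z + l^3 - l^2*z^2 - 2*l^2*z + 2*l*z^3 - l*z^2 + 2*z^3)^3)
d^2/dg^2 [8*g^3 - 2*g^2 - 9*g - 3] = 48*g - 4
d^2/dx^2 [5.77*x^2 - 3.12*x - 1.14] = 11.5400000000000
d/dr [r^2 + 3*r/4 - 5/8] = 2*r + 3/4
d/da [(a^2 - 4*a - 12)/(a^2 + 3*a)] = (7*a^2 + 24*a + 36)/(a^2*(a^2 + 6*a + 9))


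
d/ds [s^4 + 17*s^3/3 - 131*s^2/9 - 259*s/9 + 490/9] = 4*s^3 + 17*s^2 - 262*s/9 - 259/9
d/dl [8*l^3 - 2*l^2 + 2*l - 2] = 24*l^2 - 4*l + 2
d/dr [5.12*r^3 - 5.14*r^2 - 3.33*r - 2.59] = 15.36*r^2 - 10.28*r - 3.33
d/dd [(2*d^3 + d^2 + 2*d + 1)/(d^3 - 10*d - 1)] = (-d^4 - 44*d^3 - 19*d^2 - 2*d + 8)/(d^6 - 20*d^4 - 2*d^3 + 100*d^2 + 20*d + 1)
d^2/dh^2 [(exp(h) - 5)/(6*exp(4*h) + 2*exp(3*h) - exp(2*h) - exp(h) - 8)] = (324*exp(8*h) - 2748*exp(7*h) - 1376*exp(6*h) + 228*exp(5*h) + 1145*exp(4*h) - 3633*exp(3*h) - 783*exp(2*h) + 147*exp(h) + 104)*exp(h)/(216*exp(12*h) + 216*exp(11*h) - 36*exp(10*h) - 172*exp(9*h) - 930*exp(8*h) - 546*exp(7*h) + 221*exp(6*h) + 387*exp(5*h) + 1221*exp(4*h) + 335*exp(3*h) - 216*exp(2*h) - 192*exp(h) - 512)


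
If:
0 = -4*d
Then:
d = 0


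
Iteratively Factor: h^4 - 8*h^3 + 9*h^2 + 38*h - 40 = (h - 1)*(h^3 - 7*h^2 + 2*h + 40) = (h - 4)*(h - 1)*(h^2 - 3*h - 10) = (h - 4)*(h - 1)*(h + 2)*(h - 5)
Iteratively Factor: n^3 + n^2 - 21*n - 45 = (n - 5)*(n^2 + 6*n + 9) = (n - 5)*(n + 3)*(n + 3)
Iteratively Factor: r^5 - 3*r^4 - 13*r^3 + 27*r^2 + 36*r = (r + 1)*(r^4 - 4*r^3 - 9*r^2 + 36*r) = (r + 1)*(r + 3)*(r^3 - 7*r^2 + 12*r) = (r - 3)*(r + 1)*(r + 3)*(r^2 - 4*r) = r*(r - 3)*(r + 1)*(r + 3)*(r - 4)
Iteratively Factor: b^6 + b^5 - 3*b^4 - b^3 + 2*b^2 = (b - 1)*(b^5 + 2*b^4 - b^3 - 2*b^2) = b*(b - 1)*(b^4 + 2*b^3 - b^2 - 2*b) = b^2*(b - 1)*(b^3 + 2*b^2 - b - 2) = b^2*(b - 1)^2*(b^2 + 3*b + 2) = b^2*(b - 1)^2*(b + 2)*(b + 1)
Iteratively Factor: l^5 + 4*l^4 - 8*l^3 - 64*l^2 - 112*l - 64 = (l + 2)*(l^4 + 2*l^3 - 12*l^2 - 40*l - 32) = (l + 2)^2*(l^3 - 12*l - 16) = (l + 2)^3*(l^2 - 2*l - 8) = (l - 4)*(l + 2)^3*(l + 2)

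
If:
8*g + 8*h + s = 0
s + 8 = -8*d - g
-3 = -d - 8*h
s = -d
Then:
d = -61/58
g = -37/58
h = 235/464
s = 61/58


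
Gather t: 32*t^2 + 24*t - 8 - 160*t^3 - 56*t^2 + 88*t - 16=-160*t^3 - 24*t^2 + 112*t - 24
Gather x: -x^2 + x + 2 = -x^2 + x + 2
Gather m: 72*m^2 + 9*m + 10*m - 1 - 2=72*m^2 + 19*m - 3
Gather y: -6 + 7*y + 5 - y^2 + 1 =-y^2 + 7*y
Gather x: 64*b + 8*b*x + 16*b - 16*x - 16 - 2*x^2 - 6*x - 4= 80*b - 2*x^2 + x*(8*b - 22) - 20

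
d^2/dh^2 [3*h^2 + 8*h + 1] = 6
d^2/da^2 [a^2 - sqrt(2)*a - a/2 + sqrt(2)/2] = 2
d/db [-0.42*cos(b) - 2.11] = 0.42*sin(b)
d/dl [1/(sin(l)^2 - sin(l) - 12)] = (1 - 2*sin(l))*cos(l)/(sin(l) + cos(l)^2 + 11)^2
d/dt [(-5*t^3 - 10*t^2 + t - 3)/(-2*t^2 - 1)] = (10*t^4 + 17*t^2 + 8*t - 1)/(4*t^4 + 4*t^2 + 1)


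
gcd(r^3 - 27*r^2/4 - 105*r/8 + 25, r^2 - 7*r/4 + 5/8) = r - 5/4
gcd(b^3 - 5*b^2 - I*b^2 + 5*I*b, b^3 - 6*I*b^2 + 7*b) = b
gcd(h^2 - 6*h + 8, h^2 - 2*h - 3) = 1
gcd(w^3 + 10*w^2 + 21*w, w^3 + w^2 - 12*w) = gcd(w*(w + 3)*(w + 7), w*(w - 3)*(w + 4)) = w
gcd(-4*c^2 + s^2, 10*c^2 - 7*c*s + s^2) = -2*c + s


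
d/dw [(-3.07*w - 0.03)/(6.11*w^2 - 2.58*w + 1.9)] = (18.7577*w^2 + 0.3666*w - 5.9104)/(37.3321*w^4 - 31.5276*w^3 + 29.8744*w^2 - 9.804*w + 3.61)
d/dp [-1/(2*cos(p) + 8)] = -sin(p)/(2*(cos(p) + 4)^2)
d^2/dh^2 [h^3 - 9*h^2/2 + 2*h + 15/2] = 6*h - 9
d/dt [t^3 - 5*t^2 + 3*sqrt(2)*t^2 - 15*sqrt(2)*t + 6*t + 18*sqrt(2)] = 3*t^2 - 10*t + 6*sqrt(2)*t - 15*sqrt(2) + 6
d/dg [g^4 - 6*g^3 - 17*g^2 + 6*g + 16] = 4*g^3 - 18*g^2 - 34*g + 6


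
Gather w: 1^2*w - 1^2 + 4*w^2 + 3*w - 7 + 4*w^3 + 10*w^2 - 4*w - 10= 4*w^3 + 14*w^2 - 18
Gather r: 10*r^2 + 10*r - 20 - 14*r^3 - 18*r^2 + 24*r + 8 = -14*r^3 - 8*r^2 + 34*r - 12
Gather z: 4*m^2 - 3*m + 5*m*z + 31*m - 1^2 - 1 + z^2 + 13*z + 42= 4*m^2 + 28*m + z^2 + z*(5*m + 13) + 40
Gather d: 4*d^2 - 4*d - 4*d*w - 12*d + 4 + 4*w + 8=4*d^2 + d*(-4*w - 16) + 4*w + 12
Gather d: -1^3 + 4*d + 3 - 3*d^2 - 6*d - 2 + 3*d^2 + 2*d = 0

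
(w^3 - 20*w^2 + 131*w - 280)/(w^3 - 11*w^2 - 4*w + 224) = (w - 5)/(w + 4)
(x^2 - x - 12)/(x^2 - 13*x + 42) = (x^2 - x - 12)/(x^2 - 13*x + 42)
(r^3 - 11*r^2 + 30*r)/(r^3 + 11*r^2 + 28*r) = (r^2 - 11*r + 30)/(r^2 + 11*r + 28)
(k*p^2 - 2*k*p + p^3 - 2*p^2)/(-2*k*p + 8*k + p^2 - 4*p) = p*(-k*p + 2*k - p^2 + 2*p)/(2*k*p - 8*k - p^2 + 4*p)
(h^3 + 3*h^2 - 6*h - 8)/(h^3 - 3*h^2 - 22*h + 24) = (h^2 - h - 2)/(h^2 - 7*h + 6)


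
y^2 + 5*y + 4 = (y + 1)*(y + 4)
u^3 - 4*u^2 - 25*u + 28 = (u - 7)*(u - 1)*(u + 4)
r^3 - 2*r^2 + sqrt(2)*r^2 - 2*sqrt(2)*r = r*(r - 2)*(r + sqrt(2))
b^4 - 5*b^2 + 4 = (b - 2)*(b - 1)*(b + 1)*(b + 2)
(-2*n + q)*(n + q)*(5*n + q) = -10*n^3 - 7*n^2*q + 4*n*q^2 + q^3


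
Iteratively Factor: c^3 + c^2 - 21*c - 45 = (c + 3)*(c^2 - 2*c - 15) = (c + 3)^2*(c - 5)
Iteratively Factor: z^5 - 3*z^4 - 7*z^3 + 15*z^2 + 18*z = (z)*(z^4 - 3*z^3 - 7*z^2 + 15*z + 18) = z*(z - 3)*(z^3 - 7*z - 6) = z*(z - 3)^2*(z^2 + 3*z + 2) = z*(z - 3)^2*(z + 2)*(z + 1)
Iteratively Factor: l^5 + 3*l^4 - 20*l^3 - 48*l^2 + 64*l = (l + 4)*(l^4 - l^3 - 16*l^2 + 16*l) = l*(l + 4)*(l^3 - l^2 - 16*l + 16) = l*(l - 1)*(l + 4)*(l^2 - 16) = l*(l - 4)*(l - 1)*(l + 4)*(l + 4)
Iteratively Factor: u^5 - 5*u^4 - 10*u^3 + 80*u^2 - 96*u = (u - 4)*(u^4 - u^3 - 14*u^2 + 24*u) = (u - 4)*(u - 3)*(u^3 + 2*u^2 - 8*u) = u*(u - 4)*(u - 3)*(u^2 + 2*u - 8) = u*(u - 4)*(u - 3)*(u + 4)*(u - 2)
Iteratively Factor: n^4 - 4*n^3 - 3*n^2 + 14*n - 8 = (n - 4)*(n^3 - 3*n + 2) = (n - 4)*(n - 1)*(n^2 + n - 2) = (n - 4)*(n - 1)*(n + 2)*(n - 1)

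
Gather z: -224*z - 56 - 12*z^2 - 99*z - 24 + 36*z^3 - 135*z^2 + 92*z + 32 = 36*z^3 - 147*z^2 - 231*z - 48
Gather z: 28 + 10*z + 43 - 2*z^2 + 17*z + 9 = -2*z^2 + 27*z + 80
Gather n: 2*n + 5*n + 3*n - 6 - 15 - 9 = 10*n - 30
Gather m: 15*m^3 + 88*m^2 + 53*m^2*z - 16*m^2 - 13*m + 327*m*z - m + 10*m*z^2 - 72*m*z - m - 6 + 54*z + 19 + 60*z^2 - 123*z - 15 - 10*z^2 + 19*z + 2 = 15*m^3 + m^2*(53*z + 72) + m*(10*z^2 + 255*z - 15) + 50*z^2 - 50*z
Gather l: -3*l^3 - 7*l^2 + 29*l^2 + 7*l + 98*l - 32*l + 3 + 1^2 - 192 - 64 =-3*l^3 + 22*l^2 + 73*l - 252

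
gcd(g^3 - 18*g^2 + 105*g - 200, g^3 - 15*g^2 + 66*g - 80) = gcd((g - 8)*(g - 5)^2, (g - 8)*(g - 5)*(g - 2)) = g^2 - 13*g + 40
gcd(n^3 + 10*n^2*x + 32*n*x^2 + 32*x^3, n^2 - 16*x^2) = n + 4*x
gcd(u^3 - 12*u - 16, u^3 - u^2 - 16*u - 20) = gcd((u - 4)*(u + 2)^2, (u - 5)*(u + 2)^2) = u^2 + 4*u + 4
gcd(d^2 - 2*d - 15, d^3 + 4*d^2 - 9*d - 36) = d + 3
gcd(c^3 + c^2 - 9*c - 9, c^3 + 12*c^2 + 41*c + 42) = c + 3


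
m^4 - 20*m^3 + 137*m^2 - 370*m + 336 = (m - 8)*(m - 7)*(m - 3)*(m - 2)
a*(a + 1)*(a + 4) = a^3 + 5*a^2 + 4*a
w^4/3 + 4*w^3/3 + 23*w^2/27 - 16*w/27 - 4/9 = (w/3 + 1/3)*(w - 2/3)*(w + 2/3)*(w + 3)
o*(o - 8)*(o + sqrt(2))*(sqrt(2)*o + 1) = sqrt(2)*o^4 - 8*sqrt(2)*o^3 + 3*o^3 - 24*o^2 + sqrt(2)*o^2 - 8*sqrt(2)*o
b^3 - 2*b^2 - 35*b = b*(b - 7)*(b + 5)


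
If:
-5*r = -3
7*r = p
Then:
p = 21/5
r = 3/5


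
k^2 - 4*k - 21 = (k - 7)*(k + 3)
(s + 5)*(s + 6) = s^2 + 11*s + 30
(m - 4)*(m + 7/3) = m^2 - 5*m/3 - 28/3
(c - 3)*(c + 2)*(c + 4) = c^3 + 3*c^2 - 10*c - 24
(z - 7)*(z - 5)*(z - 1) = z^3 - 13*z^2 + 47*z - 35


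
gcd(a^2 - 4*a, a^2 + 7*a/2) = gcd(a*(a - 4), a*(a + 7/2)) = a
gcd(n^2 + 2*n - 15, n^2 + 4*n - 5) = n + 5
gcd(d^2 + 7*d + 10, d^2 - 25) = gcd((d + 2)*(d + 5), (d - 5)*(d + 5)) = d + 5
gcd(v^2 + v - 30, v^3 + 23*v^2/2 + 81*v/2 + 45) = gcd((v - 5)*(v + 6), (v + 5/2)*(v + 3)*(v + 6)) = v + 6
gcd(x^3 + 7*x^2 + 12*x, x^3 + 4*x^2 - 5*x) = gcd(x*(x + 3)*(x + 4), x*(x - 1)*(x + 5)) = x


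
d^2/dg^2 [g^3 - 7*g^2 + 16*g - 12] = 6*g - 14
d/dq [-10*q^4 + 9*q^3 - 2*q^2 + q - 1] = -40*q^3 + 27*q^2 - 4*q + 1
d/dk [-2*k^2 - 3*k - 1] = -4*k - 3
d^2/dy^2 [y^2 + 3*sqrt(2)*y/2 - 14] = 2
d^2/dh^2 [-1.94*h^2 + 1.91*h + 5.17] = -3.88000000000000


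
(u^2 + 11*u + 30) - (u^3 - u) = -u^3 + u^2 + 12*u + 30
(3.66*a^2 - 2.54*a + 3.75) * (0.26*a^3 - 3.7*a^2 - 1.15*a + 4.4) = 0.9516*a^5 - 14.2024*a^4 + 6.164*a^3 + 5.15*a^2 - 15.4885*a + 16.5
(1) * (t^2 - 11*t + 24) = t^2 - 11*t + 24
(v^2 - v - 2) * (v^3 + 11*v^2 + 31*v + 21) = v^5 + 10*v^4 + 18*v^3 - 32*v^2 - 83*v - 42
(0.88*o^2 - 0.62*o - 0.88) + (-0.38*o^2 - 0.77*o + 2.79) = 0.5*o^2 - 1.39*o + 1.91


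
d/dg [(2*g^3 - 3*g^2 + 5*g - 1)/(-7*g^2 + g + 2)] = (-14*g^4 + 4*g^3 + 44*g^2 - 26*g + 11)/(49*g^4 - 14*g^3 - 27*g^2 + 4*g + 4)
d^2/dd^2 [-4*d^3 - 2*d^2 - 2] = -24*d - 4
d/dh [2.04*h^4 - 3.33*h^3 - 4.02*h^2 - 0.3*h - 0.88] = 8.16*h^3 - 9.99*h^2 - 8.04*h - 0.3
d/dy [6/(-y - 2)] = 6/(y + 2)^2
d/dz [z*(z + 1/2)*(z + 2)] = 3*z^2 + 5*z + 1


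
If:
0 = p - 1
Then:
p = 1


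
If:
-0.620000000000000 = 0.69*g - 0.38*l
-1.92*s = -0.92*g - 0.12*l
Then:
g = 1.68732654949121*s - 0.172062904717854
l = 3.06382978723404*s + 1.31914893617021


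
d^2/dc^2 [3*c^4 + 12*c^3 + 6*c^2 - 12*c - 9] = 36*c^2 + 72*c + 12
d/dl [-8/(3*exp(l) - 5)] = 24*exp(l)/(3*exp(l) - 5)^2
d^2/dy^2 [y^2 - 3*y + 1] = 2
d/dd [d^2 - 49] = 2*d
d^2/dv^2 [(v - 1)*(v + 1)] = 2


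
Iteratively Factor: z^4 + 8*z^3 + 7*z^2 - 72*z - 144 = (z - 3)*(z^3 + 11*z^2 + 40*z + 48) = (z - 3)*(z + 4)*(z^2 + 7*z + 12) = (z - 3)*(z + 3)*(z + 4)*(z + 4)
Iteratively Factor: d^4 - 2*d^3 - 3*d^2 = (d)*(d^3 - 2*d^2 - 3*d) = d*(d - 3)*(d^2 + d) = d^2*(d - 3)*(d + 1)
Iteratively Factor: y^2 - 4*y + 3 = (y - 1)*(y - 3)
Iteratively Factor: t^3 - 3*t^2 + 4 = (t - 2)*(t^2 - t - 2) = (t - 2)*(t + 1)*(t - 2)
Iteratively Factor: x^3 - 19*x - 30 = (x - 5)*(x^2 + 5*x + 6) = (x - 5)*(x + 3)*(x + 2)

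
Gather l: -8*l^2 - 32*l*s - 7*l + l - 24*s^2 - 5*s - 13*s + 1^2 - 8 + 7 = -8*l^2 + l*(-32*s - 6) - 24*s^2 - 18*s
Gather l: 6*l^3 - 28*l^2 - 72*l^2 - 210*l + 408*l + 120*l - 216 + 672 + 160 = 6*l^3 - 100*l^2 + 318*l + 616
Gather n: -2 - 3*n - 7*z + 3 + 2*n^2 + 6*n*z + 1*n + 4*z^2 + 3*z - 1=2*n^2 + n*(6*z - 2) + 4*z^2 - 4*z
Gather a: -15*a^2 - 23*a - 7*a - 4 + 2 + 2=-15*a^2 - 30*a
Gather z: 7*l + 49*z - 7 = 7*l + 49*z - 7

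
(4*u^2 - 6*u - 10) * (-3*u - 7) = -12*u^3 - 10*u^2 + 72*u + 70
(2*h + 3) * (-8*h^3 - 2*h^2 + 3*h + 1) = -16*h^4 - 28*h^3 + 11*h + 3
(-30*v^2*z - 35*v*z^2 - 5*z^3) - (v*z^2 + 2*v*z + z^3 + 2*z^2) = -30*v^2*z - 36*v*z^2 - 2*v*z - 6*z^3 - 2*z^2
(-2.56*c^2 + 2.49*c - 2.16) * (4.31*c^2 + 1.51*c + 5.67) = -11.0336*c^4 + 6.8663*c^3 - 20.0649*c^2 + 10.8567*c - 12.2472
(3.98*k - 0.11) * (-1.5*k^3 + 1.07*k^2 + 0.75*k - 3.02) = -5.97*k^4 + 4.4236*k^3 + 2.8673*k^2 - 12.1021*k + 0.3322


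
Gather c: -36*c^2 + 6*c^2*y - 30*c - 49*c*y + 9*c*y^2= c^2*(6*y - 36) + c*(9*y^2 - 49*y - 30)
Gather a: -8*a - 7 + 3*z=-8*a + 3*z - 7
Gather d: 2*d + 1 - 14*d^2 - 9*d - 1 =-14*d^2 - 7*d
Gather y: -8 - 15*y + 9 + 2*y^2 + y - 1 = 2*y^2 - 14*y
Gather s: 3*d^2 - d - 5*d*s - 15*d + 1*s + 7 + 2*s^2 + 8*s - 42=3*d^2 - 16*d + 2*s^2 + s*(9 - 5*d) - 35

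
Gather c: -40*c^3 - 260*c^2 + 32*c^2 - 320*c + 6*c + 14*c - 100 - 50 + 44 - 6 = -40*c^3 - 228*c^2 - 300*c - 112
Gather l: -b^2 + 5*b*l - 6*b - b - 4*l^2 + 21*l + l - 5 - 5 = -b^2 - 7*b - 4*l^2 + l*(5*b + 22) - 10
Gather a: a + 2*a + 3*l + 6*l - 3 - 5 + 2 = 3*a + 9*l - 6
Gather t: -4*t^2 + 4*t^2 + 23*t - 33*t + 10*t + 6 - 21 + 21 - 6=0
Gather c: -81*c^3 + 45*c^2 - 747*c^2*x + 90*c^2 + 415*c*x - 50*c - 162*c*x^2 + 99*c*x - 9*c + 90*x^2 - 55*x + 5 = -81*c^3 + c^2*(135 - 747*x) + c*(-162*x^2 + 514*x - 59) + 90*x^2 - 55*x + 5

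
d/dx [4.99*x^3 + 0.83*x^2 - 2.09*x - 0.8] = 14.97*x^2 + 1.66*x - 2.09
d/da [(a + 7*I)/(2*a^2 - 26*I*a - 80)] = (a^2 - 13*I*a - (a + 7*I)*(2*a - 13*I) - 40)/(2*(-a^2 + 13*I*a + 40)^2)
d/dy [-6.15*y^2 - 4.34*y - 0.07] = -12.3*y - 4.34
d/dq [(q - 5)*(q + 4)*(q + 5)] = 3*q^2 + 8*q - 25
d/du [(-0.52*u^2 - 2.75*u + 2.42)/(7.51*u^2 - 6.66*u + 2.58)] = (24.1157*u^2 - 39.0316*u + 9.0222)/(56.4001*u^4 - 100.0332*u^3 + 83.1072*u^2 - 34.3656*u + 6.6564)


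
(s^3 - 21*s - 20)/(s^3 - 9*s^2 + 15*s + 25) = (s + 4)/(s - 5)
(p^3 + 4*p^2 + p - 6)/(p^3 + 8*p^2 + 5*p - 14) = (p + 3)/(p + 7)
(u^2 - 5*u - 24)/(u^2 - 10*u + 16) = (u + 3)/(u - 2)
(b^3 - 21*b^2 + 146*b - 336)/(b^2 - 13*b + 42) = b - 8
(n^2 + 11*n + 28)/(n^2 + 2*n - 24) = (n^2 + 11*n + 28)/(n^2 + 2*n - 24)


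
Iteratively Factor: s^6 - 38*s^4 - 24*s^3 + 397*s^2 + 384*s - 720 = (s - 5)*(s^5 + 5*s^4 - 13*s^3 - 89*s^2 - 48*s + 144) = (s - 5)*(s - 4)*(s^4 + 9*s^3 + 23*s^2 + 3*s - 36) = (s - 5)*(s - 4)*(s + 3)*(s^3 + 6*s^2 + 5*s - 12) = (s - 5)*(s - 4)*(s + 3)^2*(s^2 + 3*s - 4) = (s - 5)*(s - 4)*(s + 3)^2*(s + 4)*(s - 1)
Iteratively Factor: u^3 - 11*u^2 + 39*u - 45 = (u - 3)*(u^2 - 8*u + 15) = (u - 3)^2*(u - 5)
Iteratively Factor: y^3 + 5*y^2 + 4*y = (y + 1)*(y^2 + 4*y) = y*(y + 1)*(y + 4)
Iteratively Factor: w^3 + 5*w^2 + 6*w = (w + 2)*(w^2 + 3*w) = w*(w + 2)*(w + 3)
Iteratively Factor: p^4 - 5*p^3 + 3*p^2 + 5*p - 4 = (p + 1)*(p^3 - 6*p^2 + 9*p - 4) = (p - 1)*(p + 1)*(p^2 - 5*p + 4) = (p - 4)*(p - 1)*(p + 1)*(p - 1)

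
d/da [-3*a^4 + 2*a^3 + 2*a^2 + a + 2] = -12*a^3 + 6*a^2 + 4*a + 1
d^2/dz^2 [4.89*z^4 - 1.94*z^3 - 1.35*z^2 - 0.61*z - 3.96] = 58.68*z^2 - 11.64*z - 2.7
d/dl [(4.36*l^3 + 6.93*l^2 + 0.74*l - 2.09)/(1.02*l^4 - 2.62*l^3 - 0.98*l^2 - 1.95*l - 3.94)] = (-4.4472*l^6 - 14.1372*l^5 + 11.6194*l^4 - 4.5992*l^3 - 80.7509*l^2 - 58.7048*l - 6.9911)/(1.0404*l^8 - 5.3448*l^7 + 4.8652*l^6 + 1.1572*l^5 + 3.1408*l^4 + 24.4676*l^3 + 11.5249*l^2 + 15.366*l + 15.5236)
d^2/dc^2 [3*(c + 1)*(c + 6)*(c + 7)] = 18*c + 84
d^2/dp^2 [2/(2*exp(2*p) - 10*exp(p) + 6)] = ((5 - 4*exp(p))*(exp(2*p) - 5*exp(p) + 3) + 2*(2*exp(p) - 5)^2*exp(p))*exp(p)/(exp(2*p) - 5*exp(p) + 3)^3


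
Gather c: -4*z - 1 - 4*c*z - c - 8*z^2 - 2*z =c*(-4*z - 1) - 8*z^2 - 6*z - 1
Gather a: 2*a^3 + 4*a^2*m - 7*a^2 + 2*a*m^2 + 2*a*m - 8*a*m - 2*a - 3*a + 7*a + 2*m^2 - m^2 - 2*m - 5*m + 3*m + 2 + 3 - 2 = 2*a^3 + a^2*(4*m - 7) + a*(2*m^2 - 6*m + 2) + m^2 - 4*m + 3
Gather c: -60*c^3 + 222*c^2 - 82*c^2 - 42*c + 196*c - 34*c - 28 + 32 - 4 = -60*c^3 + 140*c^2 + 120*c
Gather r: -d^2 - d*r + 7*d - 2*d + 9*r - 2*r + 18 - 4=-d^2 + 5*d + r*(7 - d) + 14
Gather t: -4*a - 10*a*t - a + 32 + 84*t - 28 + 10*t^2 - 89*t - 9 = -5*a + 10*t^2 + t*(-10*a - 5) - 5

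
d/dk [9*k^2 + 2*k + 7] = 18*k + 2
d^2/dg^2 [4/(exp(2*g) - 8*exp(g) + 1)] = 16*((2 - exp(g))*(exp(2*g) - 8*exp(g) + 1) + 2*(exp(g) - 4)^2*exp(g))*exp(g)/(exp(2*g) - 8*exp(g) + 1)^3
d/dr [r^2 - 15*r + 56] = 2*r - 15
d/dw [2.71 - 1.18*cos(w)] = 1.18*sin(w)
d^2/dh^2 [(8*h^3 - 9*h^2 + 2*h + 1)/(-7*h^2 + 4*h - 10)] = 2*(586*h^3 - 1077*h^2 - 1896*h + 874)/(343*h^6 - 588*h^5 + 1806*h^4 - 1744*h^3 + 2580*h^2 - 1200*h + 1000)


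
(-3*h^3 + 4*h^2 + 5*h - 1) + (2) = -3*h^3 + 4*h^2 + 5*h + 1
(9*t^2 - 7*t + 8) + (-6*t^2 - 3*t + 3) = 3*t^2 - 10*t + 11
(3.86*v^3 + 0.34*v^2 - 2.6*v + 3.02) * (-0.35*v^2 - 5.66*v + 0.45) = -1.351*v^5 - 21.9666*v^4 + 0.7226*v^3 + 13.812*v^2 - 18.2632*v + 1.359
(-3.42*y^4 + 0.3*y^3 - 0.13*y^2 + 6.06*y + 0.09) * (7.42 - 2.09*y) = 7.1478*y^5 - 26.0034*y^4 + 2.4977*y^3 - 13.63*y^2 + 44.7771*y + 0.6678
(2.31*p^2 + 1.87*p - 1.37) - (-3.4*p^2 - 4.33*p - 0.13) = 5.71*p^2 + 6.2*p - 1.24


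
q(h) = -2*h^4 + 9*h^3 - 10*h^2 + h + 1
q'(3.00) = -32.00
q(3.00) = -5.00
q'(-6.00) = 2821.00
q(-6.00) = -4901.00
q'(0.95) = -0.49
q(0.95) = -0.99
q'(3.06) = -36.60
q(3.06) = -7.06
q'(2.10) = 3.98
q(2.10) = 3.45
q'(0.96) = -0.39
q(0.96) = -0.99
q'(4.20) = -199.42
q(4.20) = -126.75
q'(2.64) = -10.82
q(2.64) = 2.39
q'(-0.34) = 11.24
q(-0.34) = -0.88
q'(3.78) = -120.89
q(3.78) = -60.33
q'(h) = -8*h^3 + 27*h^2 - 20*h + 1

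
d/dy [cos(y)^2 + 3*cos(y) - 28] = -(2*cos(y) + 3)*sin(y)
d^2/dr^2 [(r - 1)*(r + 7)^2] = 6*r + 26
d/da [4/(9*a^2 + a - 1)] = 4*(-18*a - 1)/(9*a^2 + a - 1)^2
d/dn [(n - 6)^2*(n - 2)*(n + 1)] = 4*n^3 - 39*n^2 + 92*n - 12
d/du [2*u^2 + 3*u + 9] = 4*u + 3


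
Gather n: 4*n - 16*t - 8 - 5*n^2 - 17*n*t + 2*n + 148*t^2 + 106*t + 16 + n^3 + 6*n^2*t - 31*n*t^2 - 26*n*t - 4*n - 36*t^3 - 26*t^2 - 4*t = n^3 + n^2*(6*t - 5) + n*(-31*t^2 - 43*t + 2) - 36*t^3 + 122*t^2 + 86*t + 8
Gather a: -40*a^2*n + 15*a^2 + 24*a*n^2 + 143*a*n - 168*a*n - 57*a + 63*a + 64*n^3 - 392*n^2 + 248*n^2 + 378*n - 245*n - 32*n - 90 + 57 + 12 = a^2*(15 - 40*n) + a*(24*n^2 - 25*n + 6) + 64*n^3 - 144*n^2 + 101*n - 21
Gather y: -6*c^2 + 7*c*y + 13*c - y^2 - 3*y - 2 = -6*c^2 + 13*c - y^2 + y*(7*c - 3) - 2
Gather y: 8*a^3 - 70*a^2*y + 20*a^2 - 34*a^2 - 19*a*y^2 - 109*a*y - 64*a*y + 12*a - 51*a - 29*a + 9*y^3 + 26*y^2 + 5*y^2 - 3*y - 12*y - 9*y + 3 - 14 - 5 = 8*a^3 - 14*a^2 - 68*a + 9*y^3 + y^2*(31 - 19*a) + y*(-70*a^2 - 173*a - 24) - 16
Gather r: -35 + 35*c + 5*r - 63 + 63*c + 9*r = 98*c + 14*r - 98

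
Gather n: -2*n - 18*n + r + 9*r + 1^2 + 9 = -20*n + 10*r + 10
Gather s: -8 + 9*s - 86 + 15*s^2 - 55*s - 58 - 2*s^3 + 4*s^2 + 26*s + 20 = -2*s^3 + 19*s^2 - 20*s - 132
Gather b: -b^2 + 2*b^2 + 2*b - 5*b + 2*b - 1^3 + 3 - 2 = b^2 - b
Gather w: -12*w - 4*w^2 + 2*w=-4*w^2 - 10*w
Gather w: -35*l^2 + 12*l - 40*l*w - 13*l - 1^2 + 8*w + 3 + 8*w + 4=-35*l^2 - l + w*(16 - 40*l) + 6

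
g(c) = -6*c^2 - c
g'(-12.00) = 143.00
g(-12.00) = -852.00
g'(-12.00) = 143.00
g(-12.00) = -852.00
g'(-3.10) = 36.20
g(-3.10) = -54.56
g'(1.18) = -15.16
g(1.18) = -9.53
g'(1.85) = -23.20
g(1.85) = -22.38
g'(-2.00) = 23.00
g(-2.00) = -22.00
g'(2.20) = -27.40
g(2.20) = -31.24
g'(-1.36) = 15.32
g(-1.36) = -9.74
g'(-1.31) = 14.72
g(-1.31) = -8.99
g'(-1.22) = 13.64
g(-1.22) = -7.71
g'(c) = -12*c - 1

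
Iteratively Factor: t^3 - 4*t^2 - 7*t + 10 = (t - 1)*(t^2 - 3*t - 10) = (t - 5)*(t - 1)*(t + 2)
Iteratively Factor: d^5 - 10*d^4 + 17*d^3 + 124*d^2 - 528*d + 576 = (d - 4)*(d^4 - 6*d^3 - 7*d^2 + 96*d - 144) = (d - 4)*(d - 3)*(d^3 - 3*d^2 - 16*d + 48) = (d - 4)^2*(d - 3)*(d^2 + d - 12) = (d - 4)^2*(d - 3)^2*(d + 4)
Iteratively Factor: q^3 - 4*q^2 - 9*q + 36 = (q - 3)*(q^2 - q - 12) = (q - 4)*(q - 3)*(q + 3)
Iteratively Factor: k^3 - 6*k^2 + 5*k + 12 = (k + 1)*(k^2 - 7*k + 12) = (k - 4)*(k + 1)*(k - 3)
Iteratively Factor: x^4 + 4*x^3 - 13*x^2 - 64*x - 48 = (x + 4)*(x^3 - 13*x - 12) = (x - 4)*(x + 4)*(x^2 + 4*x + 3) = (x - 4)*(x + 3)*(x + 4)*(x + 1)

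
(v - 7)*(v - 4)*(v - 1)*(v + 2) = v^4 - 10*v^3 + 15*v^2 + 50*v - 56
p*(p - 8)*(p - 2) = p^3 - 10*p^2 + 16*p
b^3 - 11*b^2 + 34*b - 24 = (b - 6)*(b - 4)*(b - 1)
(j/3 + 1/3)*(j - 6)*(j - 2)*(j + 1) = j^4/3 - 2*j^3 - j^2 + 16*j/3 + 4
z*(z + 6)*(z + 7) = z^3 + 13*z^2 + 42*z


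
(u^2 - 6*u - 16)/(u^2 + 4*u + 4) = (u - 8)/(u + 2)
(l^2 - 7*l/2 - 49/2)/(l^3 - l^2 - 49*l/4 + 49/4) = 2*(l - 7)/(2*l^2 - 9*l + 7)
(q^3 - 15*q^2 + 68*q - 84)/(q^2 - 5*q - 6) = (q^2 - 9*q + 14)/(q + 1)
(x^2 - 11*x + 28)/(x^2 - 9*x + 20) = (x - 7)/(x - 5)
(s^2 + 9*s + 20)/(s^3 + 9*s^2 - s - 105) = (s + 4)/(s^2 + 4*s - 21)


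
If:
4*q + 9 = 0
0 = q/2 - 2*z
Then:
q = -9/4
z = -9/16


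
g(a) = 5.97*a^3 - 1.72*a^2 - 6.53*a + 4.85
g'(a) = 17.91*a^2 - 3.44*a - 6.53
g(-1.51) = -9.77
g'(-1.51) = 39.50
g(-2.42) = -74.03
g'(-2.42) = 106.68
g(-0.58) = 6.89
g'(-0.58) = 1.49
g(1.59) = 14.12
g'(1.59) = 33.28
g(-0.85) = 5.49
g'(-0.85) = 9.33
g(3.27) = 173.85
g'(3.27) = 173.73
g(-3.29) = -204.88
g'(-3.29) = 198.65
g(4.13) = 369.10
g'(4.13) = 284.75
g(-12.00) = -10480.63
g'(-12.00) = 2613.79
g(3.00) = 130.97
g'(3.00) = 144.34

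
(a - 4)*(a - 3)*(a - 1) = a^3 - 8*a^2 + 19*a - 12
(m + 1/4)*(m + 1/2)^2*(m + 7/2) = m^4 + 19*m^3/4 + 39*m^2/8 + 29*m/16 + 7/32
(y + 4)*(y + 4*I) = y^2 + 4*y + 4*I*y + 16*I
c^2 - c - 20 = (c - 5)*(c + 4)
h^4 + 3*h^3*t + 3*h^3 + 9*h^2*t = h^2*(h + 3)*(h + 3*t)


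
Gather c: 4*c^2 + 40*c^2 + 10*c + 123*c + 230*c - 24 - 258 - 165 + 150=44*c^2 + 363*c - 297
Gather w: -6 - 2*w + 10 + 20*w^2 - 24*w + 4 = 20*w^2 - 26*w + 8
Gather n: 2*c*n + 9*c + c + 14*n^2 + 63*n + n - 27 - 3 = 10*c + 14*n^2 + n*(2*c + 64) - 30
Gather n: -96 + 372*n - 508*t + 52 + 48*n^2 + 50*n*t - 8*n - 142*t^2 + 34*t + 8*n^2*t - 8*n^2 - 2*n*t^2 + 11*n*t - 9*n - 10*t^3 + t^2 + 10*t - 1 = n^2*(8*t + 40) + n*(-2*t^2 + 61*t + 355) - 10*t^3 - 141*t^2 - 464*t - 45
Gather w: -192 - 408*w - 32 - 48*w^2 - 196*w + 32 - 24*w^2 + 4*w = -72*w^2 - 600*w - 192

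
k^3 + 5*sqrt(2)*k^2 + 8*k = k*(k + sqrt(2))*(k + 4*sqrt(2))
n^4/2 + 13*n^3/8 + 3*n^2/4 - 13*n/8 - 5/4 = (n/2 + 1)*(n - 1)*(n + 1)*(n + 5/4)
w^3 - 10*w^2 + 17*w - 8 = (w - 8)*(w - 1)^2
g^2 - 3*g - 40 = (g - 8)*(g + 5)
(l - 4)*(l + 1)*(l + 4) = l^3 + l^2 - 16*l - 16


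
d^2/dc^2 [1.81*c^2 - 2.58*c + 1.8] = 3.62000000000000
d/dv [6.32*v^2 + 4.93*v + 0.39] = 12.64*v + 4.93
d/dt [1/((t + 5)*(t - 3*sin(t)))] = (-t + (t + 5)*(3*cos(t) - 1) + 3*sin(t))/((t + 5)^2*(t - 3*sin(t))^2)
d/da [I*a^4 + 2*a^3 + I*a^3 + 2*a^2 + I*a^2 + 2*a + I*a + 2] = 4*I*a^3 + 3*a^2*(2 + I) + 2*a*(2 + I) + 2 + I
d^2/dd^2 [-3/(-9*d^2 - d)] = 6*(-9*d*(9*d + 1) + (18*d + 1)^2)/(d^3*(9*d + 1)^3)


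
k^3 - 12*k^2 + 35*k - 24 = (k - 8)*(k - 3)*(k - 1)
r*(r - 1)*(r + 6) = r^3 + 5*r^2 - 6*r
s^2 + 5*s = s*(s + 5)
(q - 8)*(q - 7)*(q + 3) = q^3 - 12*q^2 + 11*q + 168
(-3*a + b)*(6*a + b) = -18*a^2 + 3*a*b + b^2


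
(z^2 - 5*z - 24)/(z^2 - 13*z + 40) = (z + 3)/(z - 5)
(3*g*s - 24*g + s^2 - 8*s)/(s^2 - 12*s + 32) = (3*g + s)/(s - 4)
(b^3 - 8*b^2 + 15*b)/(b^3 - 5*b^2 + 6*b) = (b - 5)/(b - 2)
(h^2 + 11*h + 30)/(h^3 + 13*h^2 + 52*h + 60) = 1/(h + 2)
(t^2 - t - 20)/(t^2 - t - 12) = (-t^2 + t + 20)/(-t^2 + t + 12)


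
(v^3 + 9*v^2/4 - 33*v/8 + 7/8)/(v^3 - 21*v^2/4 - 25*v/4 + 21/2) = (8*v^2 + 26*v - 7)/(2*(4*v^2 - 17*v - 42))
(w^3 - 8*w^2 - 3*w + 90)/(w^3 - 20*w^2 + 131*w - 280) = (w^2 - 3*w - 18)/(w^2 - 15*w + 56)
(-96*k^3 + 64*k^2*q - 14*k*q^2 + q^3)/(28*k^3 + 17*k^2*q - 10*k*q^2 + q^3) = (24*k^2 - 10*k*q + q^2)/(-7*k^2 - 6*k*q + q^2)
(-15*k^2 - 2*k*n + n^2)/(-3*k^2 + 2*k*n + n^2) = (5*k - n)/(k - n)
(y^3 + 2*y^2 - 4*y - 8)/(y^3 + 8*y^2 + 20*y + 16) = (y - 2)/(y + 4)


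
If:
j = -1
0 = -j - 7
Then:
No Solution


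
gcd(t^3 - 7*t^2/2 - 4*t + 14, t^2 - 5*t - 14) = t + 2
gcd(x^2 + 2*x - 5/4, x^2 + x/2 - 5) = x + 5/2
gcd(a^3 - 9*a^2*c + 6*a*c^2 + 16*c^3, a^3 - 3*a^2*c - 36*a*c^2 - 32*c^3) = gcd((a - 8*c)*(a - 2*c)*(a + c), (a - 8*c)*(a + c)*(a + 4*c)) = a^2 - 7*a*c - 8*c^2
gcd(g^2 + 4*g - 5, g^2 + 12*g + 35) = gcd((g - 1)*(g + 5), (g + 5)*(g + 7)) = g + 5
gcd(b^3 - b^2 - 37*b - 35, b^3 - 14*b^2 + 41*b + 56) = b^2 - 6*b - 7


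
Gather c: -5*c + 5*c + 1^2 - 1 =0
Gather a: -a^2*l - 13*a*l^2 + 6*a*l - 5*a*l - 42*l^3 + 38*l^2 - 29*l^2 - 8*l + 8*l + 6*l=-a^2*l + a*(-13*l^2 + l) - 42*l^3 + 9*l^2 + 6*l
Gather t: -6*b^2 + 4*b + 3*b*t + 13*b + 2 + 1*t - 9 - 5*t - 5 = -6*b^2 + 17*b + t*(3*b - 4) - 12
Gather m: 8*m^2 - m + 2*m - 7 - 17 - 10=8*m^2 + m - 34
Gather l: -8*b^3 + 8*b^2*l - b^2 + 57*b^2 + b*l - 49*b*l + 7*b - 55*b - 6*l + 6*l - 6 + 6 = -8*b^3 + 56*b^2 - 48*b + l*(8*b^2 - 48*b)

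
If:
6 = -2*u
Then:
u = -3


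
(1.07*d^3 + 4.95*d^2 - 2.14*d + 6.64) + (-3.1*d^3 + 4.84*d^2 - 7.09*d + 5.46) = -2.03*d^3 + 9.79*d^2 - 9.23*d + 12.1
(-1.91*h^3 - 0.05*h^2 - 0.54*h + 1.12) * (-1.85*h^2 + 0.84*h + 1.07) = 3.5335*h^5 - 1.5119*h^4 - 1.0867*h^3 - 2.5791*h^2 + 0.363*h + 1.1984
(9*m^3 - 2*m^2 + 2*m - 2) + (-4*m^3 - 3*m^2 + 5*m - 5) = 5*m^3 - 5*m^2 + 7*m - 7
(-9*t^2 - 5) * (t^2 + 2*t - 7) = -9*t^4 - 18*t^3 + 58*t^2 - 10*t + 35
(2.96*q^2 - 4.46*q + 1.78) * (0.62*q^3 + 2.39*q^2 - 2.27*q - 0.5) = 1.8352*q^5 + 4.3092*q^4 - 16.275*q^3 + 12.8984*q^2 - 1.8106*q - 0.89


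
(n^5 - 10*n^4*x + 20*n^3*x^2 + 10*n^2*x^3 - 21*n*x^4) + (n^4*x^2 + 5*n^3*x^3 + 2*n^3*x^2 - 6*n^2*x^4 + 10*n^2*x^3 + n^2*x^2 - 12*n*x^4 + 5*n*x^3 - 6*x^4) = n^5 + n^4*x^2 - 10*n^4*x + 5*n^3*x^3 + 22*n^3*x^2 - 6*n^2*x^4 + 20*n^2*x^3 + n^2*x^2 - 33*n*x^4 + 5*n*x^3 - 6*x^4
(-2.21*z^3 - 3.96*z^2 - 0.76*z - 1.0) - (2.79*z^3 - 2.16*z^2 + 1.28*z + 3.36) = -5.0*z^3 - 1.8*z^2 - 2.04*z - 4.36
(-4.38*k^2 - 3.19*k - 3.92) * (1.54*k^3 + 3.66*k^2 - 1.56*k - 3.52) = -6.7452*k^5 - 20.9434*k^4 - 10.8794*k^3 + 6.0468*k^2 + 17.344*k + 13.7984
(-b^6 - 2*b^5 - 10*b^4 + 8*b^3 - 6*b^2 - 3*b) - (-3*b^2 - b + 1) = -b^6 - 2*b^5 - 10*b^4 + 8*b^3 - 3*b^2 - 2*b - 1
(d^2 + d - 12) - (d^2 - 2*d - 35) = 3*d + 23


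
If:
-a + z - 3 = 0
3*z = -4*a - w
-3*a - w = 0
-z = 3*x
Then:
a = -9/4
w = 27/4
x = -1/4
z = 3/4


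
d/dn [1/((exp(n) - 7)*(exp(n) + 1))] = 2*(3 - exp(n))*exp(n)/(exp(4*n) - 12*exp(3*n) + 22*exp(2*n) + 84*exp(n) + 49)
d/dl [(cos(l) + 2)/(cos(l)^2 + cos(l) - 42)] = (cos(l)^2 + 4*cos(l) + 44)*sin(l)/(cos(l)^2 + cos(l) - 42)^2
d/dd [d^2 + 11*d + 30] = 2*d + 11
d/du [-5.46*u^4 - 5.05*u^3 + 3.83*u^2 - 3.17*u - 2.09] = -21.84*u^3 - 15.15*u^2 + 7.66*u - 3.17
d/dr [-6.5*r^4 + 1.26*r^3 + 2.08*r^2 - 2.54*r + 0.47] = -26.0*r^3 + 3.78*r^2 + 4.16*r - 2.54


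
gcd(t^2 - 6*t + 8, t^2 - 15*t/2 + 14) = t - 4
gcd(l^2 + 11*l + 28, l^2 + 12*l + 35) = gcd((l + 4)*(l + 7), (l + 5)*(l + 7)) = l + 7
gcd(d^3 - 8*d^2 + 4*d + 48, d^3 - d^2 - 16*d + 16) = d - 4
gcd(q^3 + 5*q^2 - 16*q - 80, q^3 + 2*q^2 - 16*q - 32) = q^2 - 16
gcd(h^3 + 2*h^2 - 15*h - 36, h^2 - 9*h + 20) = h - 4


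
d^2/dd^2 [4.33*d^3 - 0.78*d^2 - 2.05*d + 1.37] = 25.98*d - 1.56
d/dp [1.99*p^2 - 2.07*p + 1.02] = 3.98*p - 2.07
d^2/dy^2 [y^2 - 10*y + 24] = 2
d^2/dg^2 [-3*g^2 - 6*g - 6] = -6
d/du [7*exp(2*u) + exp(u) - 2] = (14*exp(u) + 1)*exp(u)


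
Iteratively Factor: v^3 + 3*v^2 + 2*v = (v)*(v^2 + 3*v + 2) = v*(v + 1)*(v + 2)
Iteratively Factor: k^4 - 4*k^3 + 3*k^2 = (k)*(k^3 - 4*k^2 + 3*k) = k^2*(k^2 - 4*k + 3) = k^2*(k - 1)*(k - 3)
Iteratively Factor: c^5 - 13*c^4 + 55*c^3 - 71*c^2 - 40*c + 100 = (c - 2)*(c^4 - 11*c^3 + 33*c^2 - 5*c - 50) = (c - 5)*(c - 2)*(c^3 - 6*c^2 + 3*c + 10) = (c - 5)*(c - 2)^2*(c^2 - 4*c - 5) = (c - 5)*(c - 2)^2*(c + 1)*(c - 5)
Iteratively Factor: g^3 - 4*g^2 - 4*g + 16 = (g - 2)*(g^2 - 2*g - 8) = (g - 2)*(g + 2)*(g - 4)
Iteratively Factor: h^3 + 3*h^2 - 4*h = (h + 4)*(h^2 - h) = h*(h + 4)*(h - 1)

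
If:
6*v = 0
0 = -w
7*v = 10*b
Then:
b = 0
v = 0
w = 0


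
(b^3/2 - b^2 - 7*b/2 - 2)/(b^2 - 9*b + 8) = (b^3 - 2*b^2 - 7*b - 4)/(2*(b^2 - 9*b + 8))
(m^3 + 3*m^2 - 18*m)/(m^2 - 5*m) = (m^2 + 3*m - 18)/(m - 5)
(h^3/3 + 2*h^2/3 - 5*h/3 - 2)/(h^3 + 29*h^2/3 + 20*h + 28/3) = (h^3 + 2*h^2 - 5*h - 6)/(3*h^3 + 29*h^2 + 60*h + 28)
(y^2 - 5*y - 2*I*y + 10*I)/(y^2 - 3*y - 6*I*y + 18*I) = (y^2 - 5*y - 2*I*y + 10*I)/(y^2 - 3*y - 6*I*y + 18*I)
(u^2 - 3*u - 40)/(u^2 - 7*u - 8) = (u + 5)/(u + 1)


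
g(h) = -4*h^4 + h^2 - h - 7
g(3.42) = -545.95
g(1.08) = -12.36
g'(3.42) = -634.19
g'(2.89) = -381.42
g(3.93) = -949.66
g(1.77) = -44.90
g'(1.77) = -86.18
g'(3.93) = -964.32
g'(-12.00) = 27623.00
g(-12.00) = -82795.00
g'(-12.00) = 27623.00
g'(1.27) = -31.23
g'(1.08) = -19.00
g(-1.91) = -54.68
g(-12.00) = -82795.00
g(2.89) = -280.57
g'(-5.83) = 3157.82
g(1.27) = -17.06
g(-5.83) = -4588.16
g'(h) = -16*h^3 + 2*h - 1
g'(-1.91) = 106.67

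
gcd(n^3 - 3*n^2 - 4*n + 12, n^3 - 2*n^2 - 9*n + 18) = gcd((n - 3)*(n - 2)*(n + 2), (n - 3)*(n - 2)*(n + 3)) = n^2 - 5*n + 6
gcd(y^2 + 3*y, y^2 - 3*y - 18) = y + 3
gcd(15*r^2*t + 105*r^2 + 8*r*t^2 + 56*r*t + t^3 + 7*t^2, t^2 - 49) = t + 7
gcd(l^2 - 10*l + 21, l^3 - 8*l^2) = 1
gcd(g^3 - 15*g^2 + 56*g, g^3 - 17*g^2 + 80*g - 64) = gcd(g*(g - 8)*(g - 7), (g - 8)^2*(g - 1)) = g - 8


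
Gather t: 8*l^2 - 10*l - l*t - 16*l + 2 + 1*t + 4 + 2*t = 8*l^2 - 26*l + t*(3 - l) + 6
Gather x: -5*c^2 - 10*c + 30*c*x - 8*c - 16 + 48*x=-5*c^2 - 18*c + x*(30*c + 48) - 16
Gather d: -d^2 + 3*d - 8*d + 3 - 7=-d^2 - 5*d - 4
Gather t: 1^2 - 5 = -4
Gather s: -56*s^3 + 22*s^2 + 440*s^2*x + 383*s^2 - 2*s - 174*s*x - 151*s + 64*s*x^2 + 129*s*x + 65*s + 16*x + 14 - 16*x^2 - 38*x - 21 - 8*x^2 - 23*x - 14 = -56*s^3 + s^2*(440*x + 405) + s*(64*x^2 - 45*x - 88) - 24*x^2 - 45*x - 21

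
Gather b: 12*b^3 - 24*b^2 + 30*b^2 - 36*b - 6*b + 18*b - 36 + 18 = 12*b^3 + 6*b^2 - 24*b - 18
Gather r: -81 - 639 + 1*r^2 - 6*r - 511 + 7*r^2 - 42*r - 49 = 8*r^2 - 48*r - 1280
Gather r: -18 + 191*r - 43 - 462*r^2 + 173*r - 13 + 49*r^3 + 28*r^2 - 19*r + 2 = 49*r^3 - 434*r^2 + 345*r - 72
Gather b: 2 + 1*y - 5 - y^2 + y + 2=-y^2 + 2*y - 1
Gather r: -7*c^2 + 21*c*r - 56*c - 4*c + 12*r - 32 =-7*c^2 - 60*c + r*(21*c + 12) - 32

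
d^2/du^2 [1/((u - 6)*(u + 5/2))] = 4*(4*(u - 6)^2 + 2*(u - 6)*(2*u + 5) + (2*u + 5)^2)/((u - 6)^3*(2*u + 5)^3)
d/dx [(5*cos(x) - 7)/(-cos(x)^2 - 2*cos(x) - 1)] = (19 - 5*cos(x))*sin(x)/(cos(x) + 1)^3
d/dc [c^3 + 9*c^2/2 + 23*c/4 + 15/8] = 3*c^2 + 9*c + 23/4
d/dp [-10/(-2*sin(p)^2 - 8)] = -20*sin(2*p)/(cos(2*p) - 9)^2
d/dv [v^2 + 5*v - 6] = 2*v + 5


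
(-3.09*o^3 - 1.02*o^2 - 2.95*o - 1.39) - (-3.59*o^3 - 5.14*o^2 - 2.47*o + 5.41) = 0.5*o^3 + 4.12*o^2 - 0.48*o - 6.8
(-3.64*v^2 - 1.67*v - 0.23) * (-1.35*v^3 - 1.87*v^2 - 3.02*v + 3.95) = 4.914*v^5 + 9.0613*v^4 + 14.4262*v^3 - 8.9045*v^2 - 5.9019*v - 0.9085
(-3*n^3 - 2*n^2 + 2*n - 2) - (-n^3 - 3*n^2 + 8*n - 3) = -2*n^3 + n^2 - 6*n + 1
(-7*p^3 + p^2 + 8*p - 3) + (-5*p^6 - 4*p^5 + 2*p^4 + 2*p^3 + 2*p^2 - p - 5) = -5*p^6 - 4*p^5 + 2*p^4 - 5*p^3 + 3*p^2 + 7*p - 8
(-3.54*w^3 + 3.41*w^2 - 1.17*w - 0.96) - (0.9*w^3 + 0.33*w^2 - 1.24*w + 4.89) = -4.44*w^3 + 3.08*w^2 + 0.0700000000000001*w - 5.85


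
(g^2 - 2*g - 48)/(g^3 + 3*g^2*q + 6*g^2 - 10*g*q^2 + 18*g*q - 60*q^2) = (8 - g)/(-g^2 - 3*g*q + 10*q^2)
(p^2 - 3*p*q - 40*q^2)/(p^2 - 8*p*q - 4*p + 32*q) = (p + 5*q)/(p - 4)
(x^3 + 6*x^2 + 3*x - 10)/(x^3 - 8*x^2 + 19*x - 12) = (x^2 + 7*x + 10)/(x^2 - 7*x + 12)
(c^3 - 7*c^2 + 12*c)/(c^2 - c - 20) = c*(-c^2 + 7*c - 12)/(-c^2 + c + 20)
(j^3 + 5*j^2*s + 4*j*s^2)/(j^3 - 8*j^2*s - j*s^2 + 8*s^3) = j*(j + 4*s)/(j^2 - 9*j*s + 8*s^2)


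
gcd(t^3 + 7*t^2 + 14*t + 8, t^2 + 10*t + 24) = t + 4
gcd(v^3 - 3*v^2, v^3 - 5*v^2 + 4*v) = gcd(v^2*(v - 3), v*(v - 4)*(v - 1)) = v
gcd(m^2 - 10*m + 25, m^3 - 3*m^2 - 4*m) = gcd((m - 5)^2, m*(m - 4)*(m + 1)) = 1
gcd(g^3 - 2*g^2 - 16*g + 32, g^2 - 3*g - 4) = g - 4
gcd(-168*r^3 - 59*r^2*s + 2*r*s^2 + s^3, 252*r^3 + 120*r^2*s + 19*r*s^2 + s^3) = 7*r + s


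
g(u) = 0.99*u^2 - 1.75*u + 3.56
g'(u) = 1.98*u - 1.75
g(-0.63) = 5.06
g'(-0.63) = -3.00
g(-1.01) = 6.34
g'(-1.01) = -3.75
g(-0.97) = 6.19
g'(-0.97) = -3.67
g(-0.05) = 3.65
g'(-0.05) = -1.85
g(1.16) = 2.86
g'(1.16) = 0.55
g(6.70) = 36.28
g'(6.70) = 11.52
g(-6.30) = 53.88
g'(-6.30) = -14.22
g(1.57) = 3.25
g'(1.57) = 1.36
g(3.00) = 7.22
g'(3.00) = 4.19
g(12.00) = 125.12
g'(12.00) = 22.01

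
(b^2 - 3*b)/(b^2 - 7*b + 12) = b/(b - 4)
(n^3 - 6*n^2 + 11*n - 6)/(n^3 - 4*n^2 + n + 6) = (n - 1)/(n + 1)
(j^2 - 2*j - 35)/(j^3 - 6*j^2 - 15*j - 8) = (-j^2 + 2*j + 35)/(-j^3 + 6*j^2 + 15*j + 8)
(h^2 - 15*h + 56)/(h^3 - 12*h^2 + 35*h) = (h - 8)/(h*(h - 5))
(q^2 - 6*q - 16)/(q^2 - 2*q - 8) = (q - 8)/(q - 4)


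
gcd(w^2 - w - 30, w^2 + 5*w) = w + 5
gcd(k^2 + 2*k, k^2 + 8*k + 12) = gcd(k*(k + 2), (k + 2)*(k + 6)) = k + 2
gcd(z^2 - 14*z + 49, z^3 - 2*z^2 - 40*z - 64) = 1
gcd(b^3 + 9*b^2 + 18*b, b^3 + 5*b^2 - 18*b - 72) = b^2 + 9*b + 18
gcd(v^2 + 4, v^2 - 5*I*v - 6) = v - 2*I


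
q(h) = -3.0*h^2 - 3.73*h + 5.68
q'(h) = -6.0*h - 3.73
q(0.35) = 4.01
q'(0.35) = -5.83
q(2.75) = -27.26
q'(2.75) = -20.23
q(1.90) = -12.24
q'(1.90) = -15.13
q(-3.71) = -21.77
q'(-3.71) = 18.53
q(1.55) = -7.31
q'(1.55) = -13.03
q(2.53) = -22.96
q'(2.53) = -18.91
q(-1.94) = 1.63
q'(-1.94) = 7.91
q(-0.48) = 6.78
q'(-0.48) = -0.85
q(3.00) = -32.51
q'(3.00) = -21.73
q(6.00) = -124.70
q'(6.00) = -39.73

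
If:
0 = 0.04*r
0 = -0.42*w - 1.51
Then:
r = 0.00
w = -3.60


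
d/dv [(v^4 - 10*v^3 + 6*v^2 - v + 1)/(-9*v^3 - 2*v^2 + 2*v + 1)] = (-9*v^6 - 4*v^5 + 80*v^4 - 54*v^3 + 7*v^2 + 16*v - 3)/(81*v^6 + 36*v^5 - 32*v^4 - 26*v^3 + 4*v + 1)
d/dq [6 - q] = -1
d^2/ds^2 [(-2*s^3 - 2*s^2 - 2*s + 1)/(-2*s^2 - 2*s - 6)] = (-4*s^3 - 3*s^2 + 33*s + 14)/(s^6 + 3*s^5 + 12*s^4 + 19*s^3 + 36*s^2 + 27*s + 27)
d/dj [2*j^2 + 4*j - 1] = 4*j + 4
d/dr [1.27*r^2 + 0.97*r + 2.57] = 2.54*r + 0.97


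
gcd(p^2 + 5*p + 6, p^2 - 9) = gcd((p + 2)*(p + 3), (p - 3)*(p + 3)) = p + 3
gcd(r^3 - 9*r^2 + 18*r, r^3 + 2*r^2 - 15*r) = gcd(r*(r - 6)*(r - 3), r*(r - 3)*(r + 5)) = r^2 - 3*r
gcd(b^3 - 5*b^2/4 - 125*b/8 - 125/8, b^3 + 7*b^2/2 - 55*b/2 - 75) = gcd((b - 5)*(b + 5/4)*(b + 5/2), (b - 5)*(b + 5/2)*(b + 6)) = b^2 - 5*b/2 - 25/2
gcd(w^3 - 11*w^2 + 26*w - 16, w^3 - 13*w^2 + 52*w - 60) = w - 2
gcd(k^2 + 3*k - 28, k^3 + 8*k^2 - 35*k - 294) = k + 7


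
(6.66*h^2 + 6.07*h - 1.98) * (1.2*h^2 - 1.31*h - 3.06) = 7.992*h^4 - 1.4406*h^3 - 30.7073*h^2 - 15.9804*h + 6.0588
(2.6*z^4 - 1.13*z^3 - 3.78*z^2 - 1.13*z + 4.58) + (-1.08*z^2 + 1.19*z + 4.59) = 2.6*z^4 - 1.13*z^3 - 4.86*z^2 + 0.0600000000000001*z + 9.17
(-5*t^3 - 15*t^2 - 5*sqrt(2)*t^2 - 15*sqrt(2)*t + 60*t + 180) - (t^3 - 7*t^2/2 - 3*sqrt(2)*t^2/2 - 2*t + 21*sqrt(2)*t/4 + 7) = -6*t^3 - 23*t^2/2 - 7*sqrt(2)*t^2/2 - 81*sqrt(2)*t/4 + 62*t + 173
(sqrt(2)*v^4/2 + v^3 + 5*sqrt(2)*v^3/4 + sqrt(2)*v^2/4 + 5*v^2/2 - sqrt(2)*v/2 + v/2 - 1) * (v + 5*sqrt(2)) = sqrt(2)*v^5/2 + 5*sqrt(2)*v^4/4 + 6*v^4 + 21*sqrt(2)*v^3/4 + 15*v^3 + 3*v^2 + 12*sqrt(2)*v^2 - 6*v + 5*sqrt(2)*v/2 - 5*sqrt(2)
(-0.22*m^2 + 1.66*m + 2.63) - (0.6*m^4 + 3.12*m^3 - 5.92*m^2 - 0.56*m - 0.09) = -0.6*m^4 - 3.12*m^3 + 5.7*m^2 + 2.22*m + 2.72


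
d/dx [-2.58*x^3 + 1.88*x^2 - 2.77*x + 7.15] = -7.74*x^2 + 3.76*x - 2.77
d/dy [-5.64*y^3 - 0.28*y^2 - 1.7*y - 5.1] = -16.92*y^2 - 0.56*y - 1.7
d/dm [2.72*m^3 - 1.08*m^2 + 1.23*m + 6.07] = 8.16*m^2 - 2.16*m + 1.23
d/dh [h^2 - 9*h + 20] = 2*h - 9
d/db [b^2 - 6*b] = 2*b - 6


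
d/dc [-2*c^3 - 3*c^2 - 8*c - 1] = -6*c^2 - 6*c - 8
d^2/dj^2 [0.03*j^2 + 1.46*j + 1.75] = 0.0600000000000000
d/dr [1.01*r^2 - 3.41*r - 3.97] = 2.02*r - 3.41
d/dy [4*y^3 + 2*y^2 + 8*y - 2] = 12*y^2 + 4*y + 8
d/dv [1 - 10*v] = -10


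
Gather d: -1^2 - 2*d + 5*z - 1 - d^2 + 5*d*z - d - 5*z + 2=-d^2 + d*(5*z - 3)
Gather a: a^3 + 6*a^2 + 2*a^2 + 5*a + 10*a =a^3 + 8*a^2 + 15*a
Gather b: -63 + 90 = 27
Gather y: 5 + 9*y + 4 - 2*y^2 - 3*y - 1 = -2*y^2 + 6*y + 8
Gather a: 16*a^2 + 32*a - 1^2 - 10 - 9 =16*a^2 + 32*a - 20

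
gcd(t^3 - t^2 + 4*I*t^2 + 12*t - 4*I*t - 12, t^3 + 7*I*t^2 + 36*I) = t^2 + 4*I*t + 12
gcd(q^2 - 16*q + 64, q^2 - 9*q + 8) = q - 8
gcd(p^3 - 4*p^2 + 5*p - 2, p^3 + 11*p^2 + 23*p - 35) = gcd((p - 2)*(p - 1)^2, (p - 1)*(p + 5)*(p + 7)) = p - 1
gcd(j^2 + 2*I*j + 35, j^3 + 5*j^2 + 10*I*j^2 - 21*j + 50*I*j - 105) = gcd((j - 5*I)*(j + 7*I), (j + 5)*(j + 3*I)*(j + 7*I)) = j + 7*I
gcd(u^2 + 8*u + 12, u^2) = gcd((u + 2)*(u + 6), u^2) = 1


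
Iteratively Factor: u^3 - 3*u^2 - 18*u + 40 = (u - 5)*(u^2 + 2*u - 8) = (u - 5)*(u - 2)*(u + 4)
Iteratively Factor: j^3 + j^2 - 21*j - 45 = (j + 3)*(j^2 - 2*j - 15) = (j - 5)*(j + 3)*(j + 3)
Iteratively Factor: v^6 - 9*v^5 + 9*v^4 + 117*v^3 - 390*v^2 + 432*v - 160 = (v - 1)*(v^5 - 8*v^4 + v^3 + 118*v^2 - 272*v + 160) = (v - 1)*(v + 4)*(v^4 - 12*v^3 + 49*v^2 - 78*v + 40) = (v - 1)^2*(v + 4)*(v^3 - 11*v^2 + 38*v - 40) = (v - 4)*(v - 1)^2*(v + 4)*(v^2 - 7*v + 10) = (v - 4)*(v - 2)*(v - 1)^2*(v + 4)*(v - 5)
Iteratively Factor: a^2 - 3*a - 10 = (a + 2)*(a - 5)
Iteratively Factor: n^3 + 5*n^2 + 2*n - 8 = (n + 4)*(n^2 + n - 2) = (n + 2)*(n + 4)*(n - 1)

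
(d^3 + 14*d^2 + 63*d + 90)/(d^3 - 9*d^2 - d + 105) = (d^2 + 11*d + 30)/(d^2 - 12*d + 35)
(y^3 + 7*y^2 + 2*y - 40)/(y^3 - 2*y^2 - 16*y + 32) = (y + 5)/(y - 4)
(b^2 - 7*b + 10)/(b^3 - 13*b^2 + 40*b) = (b - 2)/(b*(b - 8))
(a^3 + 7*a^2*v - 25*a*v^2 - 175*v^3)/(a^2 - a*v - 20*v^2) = (a^2 + 12*a*v + 35*v^2)/(a + 4*v)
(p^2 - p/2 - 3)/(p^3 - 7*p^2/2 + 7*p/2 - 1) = (2*p + 3)/(2*p^2 - 3*p + 1)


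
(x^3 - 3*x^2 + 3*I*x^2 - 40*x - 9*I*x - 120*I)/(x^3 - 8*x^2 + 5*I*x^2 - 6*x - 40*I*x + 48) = (x + 5)/(x + 2*I)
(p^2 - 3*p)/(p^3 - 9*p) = 1/(p + 3)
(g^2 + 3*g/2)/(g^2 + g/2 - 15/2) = g*(2*g + 3)/(2*g^2 + g - 15)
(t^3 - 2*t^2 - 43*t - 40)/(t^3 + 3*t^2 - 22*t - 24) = (t^2 - 3*t - 40)/(t^2 + 2*t - 24)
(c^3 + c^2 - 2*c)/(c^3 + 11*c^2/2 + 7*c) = 2*(c - 1)/(2*c + 7)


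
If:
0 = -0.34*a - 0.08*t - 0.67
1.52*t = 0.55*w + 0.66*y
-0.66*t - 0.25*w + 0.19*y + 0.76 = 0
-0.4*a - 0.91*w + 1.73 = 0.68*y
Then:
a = -2.31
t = 1.46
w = 1.06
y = 2.48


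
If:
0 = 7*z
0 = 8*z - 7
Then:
No Solution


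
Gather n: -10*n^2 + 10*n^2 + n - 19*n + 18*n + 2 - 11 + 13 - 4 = 0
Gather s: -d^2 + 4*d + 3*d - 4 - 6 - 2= -d^2 + 7*d - 12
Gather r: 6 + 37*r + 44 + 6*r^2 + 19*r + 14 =6*r^2 + 56*r + 64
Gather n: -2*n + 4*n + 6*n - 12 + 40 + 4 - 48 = 8*n - 16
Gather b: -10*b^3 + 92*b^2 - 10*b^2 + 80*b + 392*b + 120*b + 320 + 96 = -10*b^3 + 82*b^2 + 592*b + 416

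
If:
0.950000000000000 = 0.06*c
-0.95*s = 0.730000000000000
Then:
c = 15.83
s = -0.77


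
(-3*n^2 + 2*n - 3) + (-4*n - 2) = -3*n^2 - 2*n - 5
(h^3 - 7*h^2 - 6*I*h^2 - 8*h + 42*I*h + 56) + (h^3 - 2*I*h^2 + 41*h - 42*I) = 2*h^3 - 7*h^2 - 8*I*h^2 + 33*h + 42*I*h + 56 - 42*I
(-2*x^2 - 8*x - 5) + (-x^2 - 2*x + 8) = -3*x^2 - 10*x + 3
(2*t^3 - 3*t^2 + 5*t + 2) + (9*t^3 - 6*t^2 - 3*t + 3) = 11*t^3 - 9*t^2 + 2*t + 5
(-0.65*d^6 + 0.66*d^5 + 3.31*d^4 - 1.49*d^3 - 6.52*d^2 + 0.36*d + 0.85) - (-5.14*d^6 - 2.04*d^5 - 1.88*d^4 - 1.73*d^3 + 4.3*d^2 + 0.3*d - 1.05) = 4.49*d^6 + 2.7*d^5 + 5.19*d^4 + 0.24*d^3 - 10.82*d^2 + 0.06*d + 1.9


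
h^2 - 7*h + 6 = (h - 6)*(h - 1)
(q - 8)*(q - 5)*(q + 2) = q^3 - 11*q^2 + 14*q + 80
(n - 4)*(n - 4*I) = n^2 - 4*n - 4*I*n + 16*I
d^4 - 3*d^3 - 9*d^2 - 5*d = d*(d - 5)*(d + 1)^2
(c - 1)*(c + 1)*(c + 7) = c^3 + 7*c^2 - c - 7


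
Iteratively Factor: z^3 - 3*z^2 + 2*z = (z)*(z^2 - 3*z + 2) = z*(z - 2)*(z - 1)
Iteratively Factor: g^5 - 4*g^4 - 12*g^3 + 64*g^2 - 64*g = (g - 4)*(g^4 - 12*g^2 + 16*g) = g*(g - 4)*(g^3 - 12*g + 16) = g*(g - 4)*(g - 2)*(g^2 + 2*g - 8) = g*(g - 4)*(g - 2)^2*(g + 4)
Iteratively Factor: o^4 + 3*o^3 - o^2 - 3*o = (o - 1)*(o^3 + 4*o^2 + 3*o) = o*(o - 1)*(o^2 + 4*o + 3) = o*(o - 1)*(o + 3)*(o + 1)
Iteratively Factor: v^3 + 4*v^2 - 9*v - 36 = (v + 3)*(v^2 + v - 12) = (v + 3)*(v + 4)*(v - 3)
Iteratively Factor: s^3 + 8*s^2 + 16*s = (s + 4)*(s^2 + 4*s) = s*(s + 4)*(s + 4)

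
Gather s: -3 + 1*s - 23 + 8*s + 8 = 9*s - 18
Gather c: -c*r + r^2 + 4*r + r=-c*r + r^2 + 5*r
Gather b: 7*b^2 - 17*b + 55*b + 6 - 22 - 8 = 7*b^2 + 38*b - 24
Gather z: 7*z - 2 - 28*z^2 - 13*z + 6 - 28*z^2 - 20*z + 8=-56*z^2 - 26*z + 12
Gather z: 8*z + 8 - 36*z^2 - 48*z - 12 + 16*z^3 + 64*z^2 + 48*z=16*z^3 + 28*z^2 + 8*z - 4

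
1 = 1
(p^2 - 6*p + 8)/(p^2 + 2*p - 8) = (p - 4)/(p + 4)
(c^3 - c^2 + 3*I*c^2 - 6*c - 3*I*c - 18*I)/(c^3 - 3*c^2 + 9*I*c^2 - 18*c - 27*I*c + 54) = (c + 2)/(c + 6*I)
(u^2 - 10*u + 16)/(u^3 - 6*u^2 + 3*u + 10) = (u - 8)/(u^2 - 4*u - 5)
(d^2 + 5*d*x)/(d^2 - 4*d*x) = (d + 5*x)/(d - 4*x)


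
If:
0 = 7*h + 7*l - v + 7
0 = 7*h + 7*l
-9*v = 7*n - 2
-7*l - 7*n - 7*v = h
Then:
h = -2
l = 2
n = -61/7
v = 7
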